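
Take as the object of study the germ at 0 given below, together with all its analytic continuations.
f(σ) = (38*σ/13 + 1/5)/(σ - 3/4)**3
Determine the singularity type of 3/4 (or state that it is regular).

The point is a pole of order 3.

The denominator factor σ - 3/4 vanishes at 3/4 and appears to the power 3; the numerator there equals 311/130, nonzero, and no other factor vanishes.
Hence a pole whose order is the multiplicity, 3.


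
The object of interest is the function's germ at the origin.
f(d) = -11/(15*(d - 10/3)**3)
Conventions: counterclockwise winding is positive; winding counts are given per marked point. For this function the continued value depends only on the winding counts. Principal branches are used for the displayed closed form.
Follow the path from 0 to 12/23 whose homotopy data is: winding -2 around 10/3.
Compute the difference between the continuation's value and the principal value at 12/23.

Continued minus principal equals 0.

The function is rational, hence single-valued: continuing it around any pole returns the same value, so the difference is 0.


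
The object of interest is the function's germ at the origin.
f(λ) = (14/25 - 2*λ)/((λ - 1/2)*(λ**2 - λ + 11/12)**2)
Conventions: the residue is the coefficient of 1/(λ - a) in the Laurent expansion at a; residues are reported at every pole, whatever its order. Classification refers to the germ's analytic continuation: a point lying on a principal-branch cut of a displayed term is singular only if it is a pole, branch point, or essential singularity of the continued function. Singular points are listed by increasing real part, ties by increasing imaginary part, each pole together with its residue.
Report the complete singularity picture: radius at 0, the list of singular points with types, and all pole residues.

Denominator factor (λ**2 - λ + 11/12)^2: discriminant -8/3, complex-conjugate roots (1/2) + ((1/3)*sqrt(6))*i and (1/2) - ((1/3)*sqrt(6))*i; poles of order 2, moduli (1/6)*sqrt(33) and (1/6)*sqrt(33).
Denominator factor (λ - 1/2): pole of order 1 at 1/2, modulus 1/2.
The radius of convergence is the smallest modulus among the singular points: 1/2.
The factor λ**2 - λ + 11/12 splits as (λ - a)(λ - a') with a = (1/2) - ((1/3)*sqrt(6))*i, a' = (1/2) + ((1/3)*sqrt(6))*i. At the order-2 pole a set g(λ) = (λ - a)^2*f(λ) = [(14/25 - 2*λ)/(λ - 1/2)] / (λ - a')^2.
Order-2 pole: residue = g'(a); g'((1/2) - ((1/3)*sqrt(6))*i) = (99/200) - ((3/8)*sqrt(6))*i, so the residue is (99/200) - ((3/8)*sqrt(6))*i.
At the order-1 pole 1/2 set g(λ) = (λ - (1/2))*f(λ) = (14/25 - 2*λ)/(λ**2 - λ + 11/12)**2.
Simple pole: residue = g(a) at a = 1/2, which is -99/100.
The factor λ**2 - λ + 11/12 splits as (λ - a)(λ - a') with a = (1/2) + ((1/3)*sqrt(6))*i, a' = (1/2) - ((1/3)*sqrt(6))*i. At the order-2 pole a set g(λ) = (λ - a)^2*f(λ) = [(14/25 - 2*λ)/(λ - 1/2)] / (λ - a')^2.
Order-2 pole: residue = g'(a); g'((1/2) + ((1/3)*sqrt(6))*i) = (99/200) + ((3/8)*sqrt(6))*i, so the residue is (99/200) + ((3/8)*sqrt(6))*i.
List the singular points by increasing real part (a conjugate pair: the negative imaginary part first).

Radius of convergence at 0: 1/2.
At (1/2) - ((1/3)*sqrt(6))*i: a pole of order 2; residue (99/200) - ((3/8)*sqrt(6))*i.
At 1/2: a pole of order 1; residue -99/100.
At (1/2) + ((1/3)*sqrt(6))*i: a pole of order 2; residue (99/200) + ((3/8)*sqrt(6))*i.


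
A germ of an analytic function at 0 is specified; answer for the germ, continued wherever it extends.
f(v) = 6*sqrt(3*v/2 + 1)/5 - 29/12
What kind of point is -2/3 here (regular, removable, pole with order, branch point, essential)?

The point is an algebraic (square-root) branch point.

The term (6/5)*sqrt(1 - v/(-2/3)) has argument 1 - -2/3/(-2/3) = 0 at -2/3: a square-root (algebraic, two-sheeted) branch point; the remaining terms are analytic or single-valued there.


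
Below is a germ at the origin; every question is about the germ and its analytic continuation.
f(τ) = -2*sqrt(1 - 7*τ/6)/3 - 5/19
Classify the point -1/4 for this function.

There is no denominator, hence no pole anywhere.
Branch term sqrt(1 - τ/(6/7)): argument at -1/4 is 31/24, nonzero, so -1/4 is not its branch point (a point on a principal cut is still regular for the continued germ).
So the germ continues analytically to -1/4.

The point is a regular point.


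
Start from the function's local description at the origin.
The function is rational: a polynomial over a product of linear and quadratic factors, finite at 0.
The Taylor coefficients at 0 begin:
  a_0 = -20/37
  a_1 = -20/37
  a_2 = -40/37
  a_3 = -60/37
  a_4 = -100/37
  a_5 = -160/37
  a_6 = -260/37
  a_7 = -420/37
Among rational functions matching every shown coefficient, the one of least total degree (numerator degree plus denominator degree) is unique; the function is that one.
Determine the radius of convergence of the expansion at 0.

The radius of convergence is -1/2 + (1/2)*sqrt(5).

No rational of total degree below 2 reproduces all 8 coefficients; solving the [0/2] Pade equations on them gives f(κ) = 20/(37*(κ**2 + κ - 1)), whose expansion matches every shown term.
Denominator factor (κ**2 + κ - 1): discriminant 5, real irrational roots -1/2 + (1/2)*sqrt(5) and -1/2 - (1/2)*sqrt(5); poles of order 1, moduli -1/2 + (1/2)*sqrt(5) and 1/2 + (1/2)*sqrt(5).
The radius of convergence is the smallest modulus among the singular points: -1/2 + (1/2)*sqrt(5).


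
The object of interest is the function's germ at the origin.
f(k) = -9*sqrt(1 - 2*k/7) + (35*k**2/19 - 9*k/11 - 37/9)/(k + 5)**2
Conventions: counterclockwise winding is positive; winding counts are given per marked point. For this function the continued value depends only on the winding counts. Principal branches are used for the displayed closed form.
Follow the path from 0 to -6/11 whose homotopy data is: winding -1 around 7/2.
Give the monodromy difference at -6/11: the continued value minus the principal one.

Continued minus principal equals (18/77)*sqrt(6853).

The rational part is single-valued and drops out of the difference; each branch term changes only by its own monodromy.
(-9)*sqrt(1 - k/(7/2)): winding -1 is odd, the square root flips sign, contributing -2*(-9)*sqrt(1 - (-6/11)/(7/2)) = -2*(-9)*sqrt(89/77) = (18/77)*sqrt(6853).
Summing the contributions at k = -6/11 gives (18/77)*sqrt(6853).


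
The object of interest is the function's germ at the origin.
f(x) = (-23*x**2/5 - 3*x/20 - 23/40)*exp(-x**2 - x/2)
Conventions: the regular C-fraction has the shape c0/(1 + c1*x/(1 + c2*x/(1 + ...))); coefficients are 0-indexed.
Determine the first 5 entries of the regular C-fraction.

Taylor coefficients (expand at 0): a_0 = -23/40, a_1 = 11/80, a_2 = -1287/320, a_3 = 4139/1920, a_4 = 11477/3072.
c0 = a_0 = -23/40. Peel one level at a time: if S = 1 + c*x/S' with S'(0) = 1, then c is the x-coefficient of S and S' = c*x/(S - 1).
S_1 = c0/f = 1 + (11/46)*x + (-29359/4232)*x^2 + ...; c1 = 11/46.
S_2 = c1*x/(S_1 - 1) = 1 + (2669/92)*x + (443459/528)*x^2 + ...; c2 = 2669/92.
S_3 = c2*x/(S_2 - 1) = 1 + (-10199557/352308)*x + (1002697067617/124120926864)*x^2 + ...; c3 = -10199557/352308.
S_4 = c3*x/(S_3 - 1) = 1 + (43595524679/156234153372)*x + ...; c4 = 43595524679/156234153372.

The regular C-fraction coefficients are [-23/40, 11/46, 2669/92, -10199557/352308, 43595524679/156234153372].


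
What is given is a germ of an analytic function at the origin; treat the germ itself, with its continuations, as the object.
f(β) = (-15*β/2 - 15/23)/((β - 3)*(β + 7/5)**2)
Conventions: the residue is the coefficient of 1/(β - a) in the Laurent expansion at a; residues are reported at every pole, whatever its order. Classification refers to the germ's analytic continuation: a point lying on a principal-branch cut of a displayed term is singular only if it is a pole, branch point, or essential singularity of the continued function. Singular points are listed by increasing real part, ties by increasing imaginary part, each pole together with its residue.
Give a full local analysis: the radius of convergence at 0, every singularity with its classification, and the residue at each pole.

Denominator factor (β + 7/5)^2: pole of order 2 at -7/5, modulus 7/5.
Denominator factor (β - 3): pole of order 1 at 3, modulus 3.
The radius of convergence is the smallest modulus among the singular points: 7/5.
At the order-2 pole -7/5 set g(β) = (β - (-7/5))^2*f(β) = (-15*β/2 - 15/23)/(β - 3).
Order-2 pole: residue = g'(a); g'(-7/5) = 26625/22264, so the residue is 26625/22264.
At the order-1 pole 3 set g(β) = (β - (3))*f(β) = (-15*β/2 - 15/23)/(β + 7/5)**2.
Simple pole: residue = g(a) at a = 3, which is -26625/22264.
List the singular points by increasing real part (a conjugate pair: the negative imaginary part first).

Radius of convergence at 0: 7/5.
At -7/5: a pole of order 2; residue 26625/22264.
At 3: a pole of order 1; residue -26625/22264.


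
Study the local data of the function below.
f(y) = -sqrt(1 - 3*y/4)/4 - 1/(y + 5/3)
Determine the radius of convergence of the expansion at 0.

Denominator factor (y + 5/3): pole of order 1 at -5/3, modulus 5/3.
Branch term (-1/4)*sqrt(1 - y/(4/3)): its argument vanishes at y = 4/3, a square-root branch point, modulus 4/3.
The radius of convergence is the smallest modulus among the singular points: 4/3.

The radius of convergence is 4/3.


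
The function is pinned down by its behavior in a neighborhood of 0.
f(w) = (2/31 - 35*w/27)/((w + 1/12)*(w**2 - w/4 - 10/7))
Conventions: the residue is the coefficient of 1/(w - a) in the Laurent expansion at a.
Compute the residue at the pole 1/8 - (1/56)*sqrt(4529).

The factor w**2 - w/4 - 10/7 splits as (w - a)(w - a') with a = 1/8 - (1/56)*sqrt(4529), a' = 1/8 + (1/56)*sqrt(4529). At the order-1 pole a set g(w) = (w - a)*f(w) = [(2/31 - 35*w/27)/(w + 1/12)] / (w - a').
Simple pole: residue = g(a) at a = 1/8 - (1/56)*sqrt(4529), which is 12131/196974 + (1041565/127442178)*sqrt(4529).

The residue is 12131/196974 + (1041565/127442178)*sqrt(4529).


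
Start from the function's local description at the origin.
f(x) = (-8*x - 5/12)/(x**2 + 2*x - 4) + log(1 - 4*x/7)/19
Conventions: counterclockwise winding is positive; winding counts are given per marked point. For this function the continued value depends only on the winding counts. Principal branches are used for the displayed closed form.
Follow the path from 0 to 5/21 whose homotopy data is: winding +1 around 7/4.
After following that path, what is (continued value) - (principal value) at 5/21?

Continued minus principal equals (2/19)*pi*i.

The rational part is single-valued and drops out of the difference; each branch term changes only by its own monodromy.
(1/19)*log(1 - x/(7/4)): each positive loop around 7/4 adds 2*pi*i to the log, so winding +1 contributes (1/19)*(1)*2*pi*i = (2/19)*pi*i.
Summing the contributions at x = 5/21 gives (2/19)*pi*i.


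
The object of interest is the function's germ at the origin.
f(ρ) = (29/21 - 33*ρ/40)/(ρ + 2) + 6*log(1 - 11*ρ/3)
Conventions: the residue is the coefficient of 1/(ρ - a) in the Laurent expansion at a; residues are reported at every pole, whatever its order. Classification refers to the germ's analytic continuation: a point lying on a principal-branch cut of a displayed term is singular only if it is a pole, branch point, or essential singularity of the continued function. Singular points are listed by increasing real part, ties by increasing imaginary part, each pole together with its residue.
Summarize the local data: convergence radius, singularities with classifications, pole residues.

Radius of convergence at 0: 3/11.
At -2: a pole of order 1; residue 1273/420.
At 3/11: a logarithmic branch point.

Denominator factor (ρ + 2): pole of order 1 at -2, modulus 2.
Branch term (6)*log(1 - ρ/(3/11)): its argument vanishes at ρ = 3/11, a logarithmic branch point, modulus 3/11.
The radius of convergence is the smallest modulus among the singular points: 3/11.
The branch term is analytic at -2 and contributes nothing to the residue; only the rational part matters.
At the order-1 pole -2 set g(ρ) = (ρ - (-2))*(rational part) = 29/21 - 33*ρ/40.
Simple pole: residue = g(a) at a = -2, which is 1273/420.
List the singular points by increasing real part (a conjugate pair: the negative imaginary part first).


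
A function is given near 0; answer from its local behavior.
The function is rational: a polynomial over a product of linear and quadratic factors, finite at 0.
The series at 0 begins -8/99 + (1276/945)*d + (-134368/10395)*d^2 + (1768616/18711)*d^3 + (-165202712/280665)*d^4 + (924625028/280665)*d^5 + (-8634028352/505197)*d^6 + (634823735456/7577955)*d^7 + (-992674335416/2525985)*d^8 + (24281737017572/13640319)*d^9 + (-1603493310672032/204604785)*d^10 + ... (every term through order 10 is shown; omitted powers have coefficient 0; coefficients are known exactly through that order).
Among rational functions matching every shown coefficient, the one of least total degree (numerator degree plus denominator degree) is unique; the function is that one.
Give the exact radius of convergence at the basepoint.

The radius of convergence is 1 - (1/2)*sqrt(2).

No rational of total degree below 9 reproduces all 11 coefficients; solving the [1/8] Pade equations on them gives f(d) = (13*d/35 - 2/11)/((d**2 + 2*d + 1/2)**2*(d**2 + 10*d + 3)**2), whose expansion matches every shown term.
Denominator factor (d**2 + 2*d + 1/2)^2: discriminant 2, real irrational roots -1 + (1/2)*sqrt(2) and -1 - (1/2)*sqrt(2); poles of order 2, moduli 1 - (1/2)*sqrt(2) and 1 + (1/2)*sqrt(2).
Denominator factor (d**2 + 10*d + 3)^2: discriminant 88, real irrational roots -5 + sqrt(22) and -5 - sqrt(22); poles of order 2, moduli 5 - sqrt(22) and 5 + sqrt(22).
The radius of convergence is the smallest modulus among the singular points: 1 - (1/2)*sqrt(2).


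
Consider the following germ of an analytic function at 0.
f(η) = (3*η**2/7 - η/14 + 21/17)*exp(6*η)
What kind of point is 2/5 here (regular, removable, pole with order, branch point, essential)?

The point is a regular point.

There is no denominator, hence no pole anywhere.
The factor exp(6*η) is entire.
So the germ continues analytically to 2/5.


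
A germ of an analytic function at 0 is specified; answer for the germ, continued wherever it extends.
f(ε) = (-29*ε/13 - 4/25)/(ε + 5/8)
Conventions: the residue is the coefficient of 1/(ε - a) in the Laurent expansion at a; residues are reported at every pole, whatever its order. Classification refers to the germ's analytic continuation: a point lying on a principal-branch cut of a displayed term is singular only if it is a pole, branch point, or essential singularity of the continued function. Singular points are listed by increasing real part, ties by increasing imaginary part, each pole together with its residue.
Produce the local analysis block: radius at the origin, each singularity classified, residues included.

Denominator factor (ε + 5/8): pole of order 1 at -5/8, modulus 5/8.
The radius of convergence is the smallest modulus among the singular points: 5/8.
At the order-1 pole -5/8 set g(ε) = (ε - (-5/8))*f(ε) = -29*ε/13 - 4/25.
Simple pole: residue = g(a) at a = -5/8, which is 3209/2600.

Radius of convergence at 0: 5/8.
At -5/8: a pole of order 1; residue 3209/2600.


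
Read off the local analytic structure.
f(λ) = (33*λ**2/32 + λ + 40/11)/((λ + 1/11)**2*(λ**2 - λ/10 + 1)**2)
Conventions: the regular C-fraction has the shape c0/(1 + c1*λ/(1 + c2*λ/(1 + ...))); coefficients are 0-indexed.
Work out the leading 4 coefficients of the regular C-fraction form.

Taylor coefficients (expand at 0): a_0 = 440, a_1 = -9471, a_2 = 24704669/160, a_3 = -1801101313/800.
c0 = a_0 = 440. Peel one level at a time: if S = 1 + c*λ/S' with S'(0) = 1, then c is the λ-coefficient of S and S' = c*λ/(S - 1).
S_1 = c0/f = 1 + (861/40)*λ + (143881/1280)*λ^2 + ...; c1 = 861/40.
S_2 = c1*λ/(S_1 - 1) = 1 + (-143881/27552)*λ + (21308196121/759112704)*λ^2 + ...; c2 = -143881/27552.
S_3 = c2*λ/(S_2 - 1) = 1 + (21308196121/3964209312)*λ + ...; c3 = 21308196121/3964209312.

The regular C-fraction coefficients are [440, 861/40, -143881/27552, 21308196121/3964209312].


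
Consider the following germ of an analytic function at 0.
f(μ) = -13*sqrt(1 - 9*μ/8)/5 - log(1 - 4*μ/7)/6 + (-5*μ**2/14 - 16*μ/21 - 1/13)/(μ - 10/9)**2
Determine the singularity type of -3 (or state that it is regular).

Denominator factors: μ - 10/9 = -37/9 at μ = -3 — none vanishes.
Branch term sqrt(1 - μ/(8/9)): argument at -3 is 35/8, nonzero, so -3 is not its branch point (a point on a principal cut is still regular for the continued germ).
Branch term log(1 - μ/(7/4)): argument at -3 is 19/7, nonzero, so -3 is not its branch point (a point on a principal cut is still regular for the continued germ).
So the germ continues analytically to -3.

The point is a regular point.


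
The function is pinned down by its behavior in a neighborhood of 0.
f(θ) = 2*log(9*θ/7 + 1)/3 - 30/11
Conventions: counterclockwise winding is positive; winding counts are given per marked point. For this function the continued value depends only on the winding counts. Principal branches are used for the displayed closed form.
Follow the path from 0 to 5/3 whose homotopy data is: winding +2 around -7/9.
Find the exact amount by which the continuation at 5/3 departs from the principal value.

The rational part is single-valued and drops out of the difference; each branch term changes only by its own monodromy.
(2/3)*log(1 - θ/(-7/9)): each positive loop around -7/9 adds 2*pi*i to the log, so winding +2 contributes (2/3)*(2)*2*pi*i = (8/3)*pi*i.
Summing the contributions at θ = 5/3 gives (8/3)*pi*i.

Continued minus principal equals (8/3)*pi*i.


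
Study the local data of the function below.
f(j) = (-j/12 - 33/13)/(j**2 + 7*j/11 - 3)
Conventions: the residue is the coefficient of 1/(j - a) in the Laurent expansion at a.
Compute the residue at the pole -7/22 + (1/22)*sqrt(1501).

The factor j**2 + 7*j/11 - 3 splits as (j - a)(j - a') with a = -7/22 + (1/22)*sqrt(1501), a' = -7/22 - (1/22)*sqrt(1501). At the order-1 pole a set g(j) = (j - a)*f(j) = [-j/12 - 33/13] / (j - a').
Simple pole: residue = g(a) at a = -7/22 + (1/22)*sqrt(1501), which is -1/24 - (8621/468312)*sqrt(1501).

The residue is -1/24 - (8621/468312)*sqrt(1501).


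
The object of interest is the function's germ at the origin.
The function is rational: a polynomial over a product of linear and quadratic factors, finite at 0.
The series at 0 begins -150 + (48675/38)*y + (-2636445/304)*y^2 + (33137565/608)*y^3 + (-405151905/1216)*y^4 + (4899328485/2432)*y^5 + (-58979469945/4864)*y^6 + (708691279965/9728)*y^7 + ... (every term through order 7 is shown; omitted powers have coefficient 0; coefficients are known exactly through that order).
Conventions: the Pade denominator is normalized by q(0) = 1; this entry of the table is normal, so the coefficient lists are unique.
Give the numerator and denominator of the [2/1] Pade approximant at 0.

Taylor coefficients needed (read off): a_0 = -150, a_1 = 48675/38, a_2 = -2636445/304, a_3 = 33137565/608.
Write the denominator as Q(y) = 1 + q1*y. Requiring Q*f - P = O(y^4) with deg P <= 2 kills the coefficients of y^3..y^3 in Q*f:
  y^3: a_3 + q1*a_2 = 0, i.e. 33137565/608 + (-2636445/304)*q1 = 0.
Solving this linear system: q1 = 2209171/351526.
The numerator is Q*f truncated at degree 2: P0 = a_0 = -150; P1 = a_1 + q1*a_0 = 2259126675/6678994; P2 = a_2 + q1*a_1 = -33263888835/53431952.

The Pade approximant has numerator coefficients [-150, 2259126675/6678994, -33263888835/53431952]; denominator coefficients [1, 2209171/351526].


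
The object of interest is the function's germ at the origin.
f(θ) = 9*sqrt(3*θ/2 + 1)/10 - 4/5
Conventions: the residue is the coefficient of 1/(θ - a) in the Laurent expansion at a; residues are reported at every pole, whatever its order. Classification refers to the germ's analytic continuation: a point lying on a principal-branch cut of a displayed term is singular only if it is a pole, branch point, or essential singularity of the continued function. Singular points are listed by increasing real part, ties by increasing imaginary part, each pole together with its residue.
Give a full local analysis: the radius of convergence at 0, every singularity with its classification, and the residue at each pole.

Radius of convergence at 0: 2/3.
At -2/3: an algebraic (square-root) branch point.

Branch term (9/10)*sqrt(1 - θ/(-2/3)): its argument vanishes at θ = -2/3, a square-root branch point, modulus 2/3.
The radius of convergence is the smallest modulus among the singular points: 2/3.


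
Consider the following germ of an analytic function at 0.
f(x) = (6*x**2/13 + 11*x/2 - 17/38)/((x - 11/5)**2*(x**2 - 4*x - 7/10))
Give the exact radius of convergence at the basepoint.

Denominator factor (x - 11/5)^2: pole of order 2 at 11/5, modulus 11/5.
Denominator factor (x**2 - 4*x - 7/10): discriminant 94/5, real irrational roots 2 + (1/10)*sqrt(470) and 2 - (1/10)*sqrt(470); poles of order 1, moduli 2 + (1/10)*sqrt(470) and -2 + (1/10)*sqrt(470).
The radius of convergence is the smallest modulus among the singular points: -2 + (1/10)*sqrt(470).

The radius of convergence is -2 + (1/10)*sqrt(470).


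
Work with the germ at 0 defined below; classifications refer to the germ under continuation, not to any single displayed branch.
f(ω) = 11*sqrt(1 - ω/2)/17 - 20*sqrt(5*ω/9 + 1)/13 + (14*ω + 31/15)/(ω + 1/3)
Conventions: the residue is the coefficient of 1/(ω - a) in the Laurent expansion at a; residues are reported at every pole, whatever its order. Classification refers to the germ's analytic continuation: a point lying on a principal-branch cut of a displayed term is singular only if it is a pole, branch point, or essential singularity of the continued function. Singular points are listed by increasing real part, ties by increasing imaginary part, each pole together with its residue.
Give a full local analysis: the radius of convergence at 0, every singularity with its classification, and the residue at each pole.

Radius of convergence at 0: 1/3.
At -9/5: an algebraic (square-root) branch point.
At -1/3: a pole of order 1; residue -13/5.
At 2: an algebraic (square-root) branch point.

Denominator factor (ω + 1/3): pole of order 1 at -1/3, modulus 1/3.
Branch term (-20/13)*sqrt(1 - ω/(-9/5)): its argument vanishes at ω = -9/5, a square-root branch point, modulus 9/5.
Branch term (11/17)*sqrt(1 - ω/(2)): its argument vanishes at ω = 2, a square-root branch point, modulus 2.
The radius of convergence is the smallest modulus among the singular points: 1/3.
The branch terms are analytic at -1/3 and contribute nothing to the residue; only the rational part matters.
At the order-1 pole -1/3 set g(ω) = (ω - (-1/3))*(rational part) = 14*ω + 31/15.
Simple pole: residue = g(a) at a = -1/3, which is -13/5.
List the singular points by increasing real part (a conjugate pair: the negative imaginary part first).


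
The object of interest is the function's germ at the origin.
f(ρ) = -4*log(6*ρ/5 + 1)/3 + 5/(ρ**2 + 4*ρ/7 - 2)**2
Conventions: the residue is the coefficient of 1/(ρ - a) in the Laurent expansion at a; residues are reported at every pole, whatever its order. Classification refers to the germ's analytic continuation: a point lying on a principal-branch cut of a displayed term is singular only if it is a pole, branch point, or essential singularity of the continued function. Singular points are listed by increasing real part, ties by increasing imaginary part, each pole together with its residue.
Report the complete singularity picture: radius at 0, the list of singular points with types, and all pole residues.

Denominator factor (ρ**2 + 4*ρ/7 - 2)^2: discriminant 408/49, real irrational roots -2/7 + (1/7)*sqrt(102) and -2/7 - (1/7)*sqrt(102); poles of order 2, moduli -2/7 + (1/7)*sqrt(102) and 2/7 + (1/7)*sqrt(102).
Branch term (-4/3)*log(1 - ρ/(-5/6)): its argument vanishes at ρ = -5/6, a logarithmic branch point, modulus 5/6.
The radius of convergence is the smallest modulus among the singular points: 5/6.
The branch term is analytic at -2/7 - (1/7)*sqrt(102) and contributes nothing to the residue; only the rational part matters.
The factor ρ**2 + 4*ρ/7 - 2 splits as (ρ - a)(ρ - a') with a = -2/7 - (1/7)*sqrt(102), a' = -2/7 + (1/7)*sqrt(102). At the order-2 pole a set g(ρ) = (ρ - a)^2*(rational part) = [5] / (ρ - a')^2.
Order-2 pole: residue = g'(a); g'(-2/7 - (1/7)*sqrt(102)) = (1715/41616)*sqrt(102), so the residue is (1715/41616)*sqrt(102).
The branch term is analytic at -2/7 + (1/7)*sqrt(102) and contributes nothing to the residue; only the rational part matters.
The factor ρ**2 + 4*ρ/7 - 2 splits as (ρ - a)(ρ - a') with a = -2/7 + (1/7)*sqrt(102), a' = -2/7 - (1/7)*sqrt(102). At the order-2 pole a set g(ρ) = (ρ - a)^2*(rational part) = [5] / (ρ - a')^2.
Order-2 pole: residue = g'(a); g'(-2/7 + (1/7)*sqrt(102)) = -(1715/41616)*sqrt(102), so the residue is -(1715/41616)*sqrt(102).
List the singular points by increasing real part (a conjugate pair: the negative imaginary part first).

Radius of convergence at 0: 5/6.
At -2/7 - (1/7)*sqrt(102): a pole of order 2; residue (1715/41616)*sqrt(102).
At -5/6: a logarithmic branch point.
At -2/7 + (1/7)*sqrt(102): a pole of order 2; residue -(1715/41616)*sqrt(102).


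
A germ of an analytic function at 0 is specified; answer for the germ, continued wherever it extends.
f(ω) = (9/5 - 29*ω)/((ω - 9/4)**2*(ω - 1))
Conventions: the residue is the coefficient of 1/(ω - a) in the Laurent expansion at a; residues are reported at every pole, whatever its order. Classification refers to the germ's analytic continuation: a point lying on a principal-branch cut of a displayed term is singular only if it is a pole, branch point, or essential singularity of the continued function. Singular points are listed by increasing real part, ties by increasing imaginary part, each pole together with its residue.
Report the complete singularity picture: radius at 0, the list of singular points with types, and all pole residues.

Radius of convergence at 0: 1.
At 1: a pole of order 1; residue -2176/125.
At 9/4: a pole of order 2; residue 2176/125.

Denominator factor (ω - 9/4)^2: pole of order 2 at 9/4, modulus 9/4.
Denominator factor (ω - 1): pole of order 1 at 1, modulus 1.
The radius of convergence is the smallest modulus among the singular points: 1.
At the order-1 pole 1 set g(ω) = (ω - (1))*f(ω) = (9/5 - 29*ω)/(ω - 9/4)**2.
Simple pole: residue = g(a) at a = 1, which is -2176/125.
At the order-2 pole 9/4 set g(ω) = (ω - (9/4))^2*f(ω) = (9/5 - 29*ω)/(ω - 1).
Order-2 pole: residue = g'(a); g'(9/4) = 2176/125, so the residue is 2176/125.
List the singular points by increasing real part (a conjugate pair: the negative imaginary part first).


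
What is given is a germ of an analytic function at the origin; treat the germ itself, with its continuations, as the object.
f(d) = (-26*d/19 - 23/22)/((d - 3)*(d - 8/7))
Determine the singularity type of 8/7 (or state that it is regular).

The point is a pole of order 1.

The denominator factor d - 8/7 vanishes at 8/7 and appears to the power 1; the numerator there equals -7635/2926, nonzero, and no other factor vanishes.
Hence a pole whose order is the multiplicity, 1.


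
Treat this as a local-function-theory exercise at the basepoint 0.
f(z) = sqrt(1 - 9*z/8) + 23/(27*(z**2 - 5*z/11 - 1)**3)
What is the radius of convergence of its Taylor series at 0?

Denominator factor (z**2 - 5*z/11 - 1)^3: discriminant 509/121, real irrational roots 5/22 + (1/22)*sqrt(509) and 5/22 - (1/22)*sqrt(509); poles of order 3, moduli 5/22 + (1/22)*sqrt(509) and -5/22 + (1/22)*sqrt(509).
Branch term (1)*sqrt(1 - z/(8/9)): its argument vanishes at z = 8/9, a square-root branch point, modulus 8/9.
The radius of convergence is the smallest modulus among the singular points: -5/22 + (1/22)*sqrt(509).

The radius of convergence is -5/22 + (1/22)*sqrt(509).


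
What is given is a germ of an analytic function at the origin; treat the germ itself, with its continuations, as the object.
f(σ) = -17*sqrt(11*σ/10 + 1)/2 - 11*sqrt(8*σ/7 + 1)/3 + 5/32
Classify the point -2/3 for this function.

The point is a regular point.

There is no denominator, hence no pole anywhere.
Branch term sqrt(1 - σ/(-7/8)): argument at -2/3 is 5/21, nonzero, so -2/3 is not its branch point (a point on a principal cut is still regular for the continued germ).
Branch term sqrt(1 - σ/(-10/11)): argument at -2/3 is 4/15, nonzero, so -2/3 is not its branch point (a point on a principal cut is still regular for the continued germ).
So the germ continues analytically to -2/3.


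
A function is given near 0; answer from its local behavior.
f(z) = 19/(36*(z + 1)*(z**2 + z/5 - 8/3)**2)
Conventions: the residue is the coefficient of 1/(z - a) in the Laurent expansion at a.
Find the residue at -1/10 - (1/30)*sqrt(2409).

The factor z**2 + z/5 - 8/3 splits as (z - a)(z - a') with a = -1/10 - (1/30)*sqrt(2409), a' = -1/10 + (1/30)*sqrt(2409). At the order-2 pole a set g(z) = (z - a)^2*f(z) = [19/(36*(z + 1))] / (z - a')^2.
Order-2 pole: residue = g'(a); g'(-1/10 - (1/30)*sqrt(2409)) = -475/6272 - (4629825/4044242048)*sqrt(2409), so the residue is -475/6272 - (4629825/4044242048)*sqrt(2409).

The residue is -475/6272 - (4629825/4044242048)*sqrt(2409).


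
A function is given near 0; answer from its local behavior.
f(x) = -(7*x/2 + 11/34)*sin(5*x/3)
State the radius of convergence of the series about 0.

The radius of convergence is infinite.

The factor -sin(5*x/3) is entire and contributes no finite singular point.
The polynomial part has no poles.
No finite singular points: the Taylor series at 0 converges everywhere.


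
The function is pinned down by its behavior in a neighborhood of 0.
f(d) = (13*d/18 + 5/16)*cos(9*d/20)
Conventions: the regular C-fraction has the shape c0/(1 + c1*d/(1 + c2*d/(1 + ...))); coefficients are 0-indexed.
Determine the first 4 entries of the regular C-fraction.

Taylor coefficients (expand at 0): a_0 = 5/16, a_1 = 13/18, a_2 = -81/2560, a_3 = -117/1600.
c0 = a_0 = 5/16. Peel one level at a time: if S = 1 + c*d/S' with S'(0) = 1, then c is the d-coefficient of S and S' = c*d/(S - 1).
S_1 = c0/f = 1 + (-104/45)*d + (352673/64800)*d^2 + ...; c1 = -104/45.
S_2 = c1*d/(S_1 - 1) = 1 + (352673/149760)*d + (28566513/276889600)*d^2 + ...; c2 = 352673/149760.
S_3 = c2*d/(S_2 - 1) = 1 + (-729/16640)*d + ...; c3 = -729/16640.

The regular C-fraction coefficients are [5/16, -104/45, 352673/149760, -729/16640].


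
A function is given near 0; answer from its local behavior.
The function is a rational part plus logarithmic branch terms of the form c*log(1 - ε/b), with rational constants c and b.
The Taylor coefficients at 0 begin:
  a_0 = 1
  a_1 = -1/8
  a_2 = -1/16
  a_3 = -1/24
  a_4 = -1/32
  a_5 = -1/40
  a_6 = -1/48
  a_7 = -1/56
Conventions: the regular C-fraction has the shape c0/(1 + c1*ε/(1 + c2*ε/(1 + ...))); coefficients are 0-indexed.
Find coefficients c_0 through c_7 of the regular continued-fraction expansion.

Taylor coefficients (read off): a_0 = 1, a_1 = -1/8, a_2 = -1/16, a_3 = -1/24, a_4 = -1/32, a_5 = -1/40, a_6 = -1/48, a_7 = -1/56.
c0 = a_0 = 1. Peel one level at a time: if S = 1 + c*ε/S' with S'(0) = 1, then c is the ε-coefficient of S and S' = c*ε/(S - 1).
S_1 = c0/f = 1 + (1/8)*ε + (5/64)*ε^2 + ...; c1 = 1/8.
S_2 = c1*ε/(S_1 - 1) = 1 + (-5/8)*ε + (-1/12)*ε^2 + ...; c2 = -5/8.
S_3 = c2*ε/(S_2 - 1) = 1 + (-2/15)*ε + (-11/225)*ε^2 + ...; c3 = -2/15.
S_4 = c3*ε/(S_3 - 1) = 1 + (-11/30)*ε + (-1/15)*ε^2 + ...; c4 = -11/30.
S_5 = c4*ε/(S_4 - 1) = 1 + (-2/11)*ε + (-7/121)*ε^2 + ...; c5 = -2/11.
S_6 = c5*ε/(S_5 - 1) = 1 + (-7/22)*ε + (-9/140)*ε^2 + ...; c6 = -7/22.
S_7 = c6*ε/(S_6 - 1) = 1 + (-99/490)*ε + ...; c7 = -99/490.

The regular C-fraction coefficients are [1, 1/8, -5/8, -2/15, -11/30, -2/11, -7/22, -99/490].


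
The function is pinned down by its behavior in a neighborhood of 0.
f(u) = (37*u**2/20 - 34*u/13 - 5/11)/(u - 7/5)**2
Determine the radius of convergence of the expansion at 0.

The radius of convergence is 7/5.

Denominator factor (u - 7/5)^2: pole of order 2 at 7/5, modulus 7/5.
The radius of convergence is the smallest modulus among the singular points: 7/5.


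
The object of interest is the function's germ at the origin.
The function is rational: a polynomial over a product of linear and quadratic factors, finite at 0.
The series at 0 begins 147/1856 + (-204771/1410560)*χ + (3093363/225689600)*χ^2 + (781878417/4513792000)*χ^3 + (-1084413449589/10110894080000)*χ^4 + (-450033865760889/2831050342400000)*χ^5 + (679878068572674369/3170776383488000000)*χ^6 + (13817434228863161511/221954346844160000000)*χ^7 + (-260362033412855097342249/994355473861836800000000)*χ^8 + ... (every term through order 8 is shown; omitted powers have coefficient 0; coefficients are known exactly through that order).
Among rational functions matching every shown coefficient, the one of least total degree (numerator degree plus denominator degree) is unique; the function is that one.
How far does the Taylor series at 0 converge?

The radius of convergence is (2/7)*sqrt(14).

No rational of total degree below 7 reproduces all 9 coefficients; solving the [1/6] Pade equations on them gives f(χ) = (4*χ/19 - 7/29)/((χ**2 - χ/5 - 7/3)*(χ**2 + χ/2 + 8/7)**2), whose expansion matches every shown term.
Denominator factor (χ**2 + χ/2 + 8/7)^2: discriminant -121/28, complex-conjugate roots (-1/4) + ((11/28)*sqrt(7))*i and (-1/4) - ((11/28)*sqrt(7))*i; poles of order 2, moduli (2/7)*sqrt(14) and (2/7)*sqrt(14).
Denominator factor (χ**2 - χ/5 - 7/3): discriminant 703/75, real irrational roots 1/10 + (1/30)*sqrt(2109) and 1/10 - (1/30)*sqrt(2109); poles of order 1, moduli 1/10 + (1/30)*sqrt(2109) and -1/10 + (1/30)*sqrt(2109).
The radius of convergence is the smallest modulus among the singular points: (2/7)*sqrt(14).


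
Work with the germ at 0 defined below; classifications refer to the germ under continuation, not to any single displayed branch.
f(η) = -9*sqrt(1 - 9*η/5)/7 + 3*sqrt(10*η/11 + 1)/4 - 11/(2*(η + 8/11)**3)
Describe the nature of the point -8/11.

The point is a pole of order 3.

The denominator factor η + 8/11 vanishes at -8/11 and appears to the power 3; the numerator there equals -11/2, nonzero, and no other factor vanishes.
The branch terms are analytic at this point.
Hence a pole whose order is the multiplicity, 3.


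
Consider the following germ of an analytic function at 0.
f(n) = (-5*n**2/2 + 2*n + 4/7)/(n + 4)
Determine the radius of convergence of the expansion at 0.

Denominator factor (n + 4): pole of order 1 at -4, modulus 4.
The radius of convergence is the smallest modulus among the singular points: 4.

The radius of convergence is 4.


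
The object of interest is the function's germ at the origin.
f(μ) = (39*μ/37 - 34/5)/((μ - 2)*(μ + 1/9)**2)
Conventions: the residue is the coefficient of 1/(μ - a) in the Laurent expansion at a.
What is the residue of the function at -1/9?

At the order-2 pole -1/9 set g(μ) = (μ - (-1/9))^2*f(μ) = (39*μ/37 - 34/5)/(μ - 2).
Order-2 pole: residue = g'(a); g'(-1/9) = 70308/66785, so the residue is 70308/66785.

The residue is 70308/66785.


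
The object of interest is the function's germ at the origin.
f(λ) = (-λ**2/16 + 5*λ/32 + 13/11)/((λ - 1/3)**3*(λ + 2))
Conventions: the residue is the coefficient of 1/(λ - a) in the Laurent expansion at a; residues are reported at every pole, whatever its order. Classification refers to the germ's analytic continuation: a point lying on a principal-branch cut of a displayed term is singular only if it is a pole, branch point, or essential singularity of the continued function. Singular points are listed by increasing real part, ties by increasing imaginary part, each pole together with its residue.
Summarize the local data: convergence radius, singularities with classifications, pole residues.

Radius of convergence at 0: 1/3.
At -2: a pole of order 1; residue -2943/60368.
At 1/3: a pole of order 3; residue 2943/60368.

Denominator factor (λ - 1/3)^3: pole of order 3 at 1/3, modulus 1/3.
Denominator factor (λ + 2): pole of order 1 at -2, modulus 2.
The radius of convergence is the smallest modulus among the singular points: 1/3.
At the order-1 pole -2 set g(λ) = (λ - (-2))*f(λ) = (-λ**2/16 + 5*λ/32 + 13/11)/(λ - 1/3)**3.
Simple pole: residue = g(a) at a = -2, which is -2943/60368.
At the order-3 pole 1/3 set g(λ) = (λ - (1/3))^3*f(λ) = (-λ**2/16 + 5*λ/32 + 13/11)/(λ + 2).
Order-3 pole: residue = g''(a)/2; g''(1/3) = 2943/30184, so the residue is 2943/60368.
List the singular points by increasing real part (a conjugate pair: the negative imaginary part first).


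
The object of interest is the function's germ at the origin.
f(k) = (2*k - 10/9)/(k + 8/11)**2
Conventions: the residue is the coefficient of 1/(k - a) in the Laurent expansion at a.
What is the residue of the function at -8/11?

At the order-2 pole -8/11 set g(k) = (k - (-8/11))^2*f(k) = 2*k - 10/9.
Order-2 pole: residue = g'(a); g'(-8/11) = 2, so the residue is 2.

The residue is 2.


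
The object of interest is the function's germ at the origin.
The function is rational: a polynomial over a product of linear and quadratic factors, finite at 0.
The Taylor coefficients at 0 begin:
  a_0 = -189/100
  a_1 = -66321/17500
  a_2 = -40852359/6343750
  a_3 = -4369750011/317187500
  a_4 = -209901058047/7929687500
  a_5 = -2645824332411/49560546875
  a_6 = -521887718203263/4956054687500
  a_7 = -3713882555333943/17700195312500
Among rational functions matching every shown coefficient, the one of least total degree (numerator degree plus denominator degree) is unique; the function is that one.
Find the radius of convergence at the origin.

No rational of total degree below 4 reproduces all 8 coefficients; solving the [2/2] Pade equations on them gives f(x) = (-17*x**2/29 + 34*x/35 + 21/20)/(x**2 + 3*x/5 - 5/9), whose expansion matches every shown term.
Denominator factor (x**2 + 3*x/5 - 5/9): discriminant 581/225, real irrational roots -3/10 + (1/30)*sqrt(581) and -3/10 - (1/30)*sqrt(581); poles of order 1, moduli -3/10 + (1/30)*sqrt(581) and 3/10 + (1/30)*sqrt(581).
The radius of convergence is the smallest modulus among the singular points: -3/10 + (1/30)*sqrt(581).

The radius of convergence is -3/10 + (1/30)*sqrt(581).


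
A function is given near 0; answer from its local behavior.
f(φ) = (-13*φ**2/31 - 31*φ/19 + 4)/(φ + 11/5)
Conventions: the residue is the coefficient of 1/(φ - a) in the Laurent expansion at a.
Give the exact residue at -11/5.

At the order-1 pole -11/5 set g(φ) = (φ - (-11/5))*f(φ) = -13*φ**2/31 - 31*φ/19 + 4.
Simple pole: residue = g(a) at a = -11/5, which is 81868/14725.

The residue is 81868/14725.


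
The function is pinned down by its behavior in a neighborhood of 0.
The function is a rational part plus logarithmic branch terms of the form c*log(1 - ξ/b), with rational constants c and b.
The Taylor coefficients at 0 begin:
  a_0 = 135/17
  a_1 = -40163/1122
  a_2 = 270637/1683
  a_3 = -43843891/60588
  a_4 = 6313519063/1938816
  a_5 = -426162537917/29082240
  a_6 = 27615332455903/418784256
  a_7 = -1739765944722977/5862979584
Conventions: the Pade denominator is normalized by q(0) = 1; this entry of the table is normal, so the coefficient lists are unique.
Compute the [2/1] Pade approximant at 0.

Taylor coefficients needed (read off): a_0 = 135/17, a_1 = -40163/1122, a_2 = 270637/1683, a_3 = -43843891/60588.
Write the denominator as Q(ξ) = 1 + q1*ξ. Requiring Q*f - P = O(ξ^4) with deg P <= 2 kills the coefficients of ξ^3..ξ^3 in Q*f:
  ξ^3: a_3 + q1*a_2 = 0, i.e. -43843891/60588 + (270637/1683)*q1 = 0.
Solving this linear system: q1 = 43843891/9742932.
The numerator is Q*f truncated at degree 2: P0 = a_0 = 135/17; P1 = a_1 + q1*a_0 = -2144801/35724084; P2 = a_2 + q1*a_1 = -178643281/643033512.

The Pade approximant has numerator coefficients [135/17, -2144801/35724084, -178643281/643033512]; denominator coefficients [1, 43843891/9742932].


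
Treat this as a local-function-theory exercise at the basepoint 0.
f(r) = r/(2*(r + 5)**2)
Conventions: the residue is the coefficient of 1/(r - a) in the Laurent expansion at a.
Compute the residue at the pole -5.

The residue is 1/2.

At the order-2 pole -5 set g(r) = (r - (-5))^2*f(r) = r/2.
Order-2 pole: residue = g'(a); g'(-5) = 1/2, so the residue is 1/2.
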